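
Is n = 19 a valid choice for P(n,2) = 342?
Yes

Explanation: P(19,2) = 19·18 = 342, which equals 342.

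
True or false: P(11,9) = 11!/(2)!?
True

Solution: Permutation formula P(n,k) = n!/(n-k)!: 11!/2! = 39,916,800/2 = 19,958,400 = P(11,9). The statement holds.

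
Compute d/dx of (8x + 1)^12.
96(8x + 1)^11
Chain rule: 12(8x+1)^{11} × 8 = 96(8x+1)^{11}.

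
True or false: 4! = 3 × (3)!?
4! = 4 × 3! = 24, but 3 × 3! = 18.

Answer: False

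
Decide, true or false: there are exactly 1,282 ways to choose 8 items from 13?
False
C(13,8) = 1,287 ≠ 1282.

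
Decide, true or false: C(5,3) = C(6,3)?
False

Working:
LHS = C(5,3) = 10; RHS = C(6,3) = 20. 10 ≠ 20, so the statement does not hold.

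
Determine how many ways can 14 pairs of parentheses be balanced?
Using the Catalan number formula: C_n = C(2n, n) / (n+1)
C_14 = C(28, 14) / (14+1)
     = 40116600 / 15
     = 2,674,440
Final answer: 2,674,440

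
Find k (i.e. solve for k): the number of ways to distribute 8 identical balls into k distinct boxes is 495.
5

Working:
Stars and bars: the count is C(8+k−1, k−1), increasing in k. k=3: C(10,2) = 45, k=4: C(11,3) = 165, k=5: C(12,4) = 495 ✓. So k = 5.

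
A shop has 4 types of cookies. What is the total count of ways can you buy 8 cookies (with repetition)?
165

Stars and bars: C(8+4-1, 8) = C(11, 8) = 165.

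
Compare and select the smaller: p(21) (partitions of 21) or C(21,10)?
Pentagonal recurrence p(n) = p(n−1) + p(n−2) − p(n−5) − p(n−7) + …: p(21) = p(20) + p(19) − p(16) − p(14) + p(9) + p(6) = 627 + 490 − 231 − 135 + 30 + 11 = 792; C(21,10) = 352,716.

Answer: p(21)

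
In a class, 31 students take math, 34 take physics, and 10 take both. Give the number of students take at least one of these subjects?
55

Explanation: |A∪B| = |A|+|B|-|A∩B| = 31+34-10 = 55.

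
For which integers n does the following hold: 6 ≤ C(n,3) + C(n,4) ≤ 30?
5

Solution: C(4,3)+C(4,4)=5; C(5,3)+C(5,4)=15; C(6,3)+C(6,4)=35. So valid n = 5.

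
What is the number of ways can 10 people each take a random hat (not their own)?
1,334,961

Solution: Using D(n) = (n-1)[D(n-1) + D(n-2)]:
D(10) = (10-1) × [D(9) + D(8)]
      = 9 × [133496 + 14833]
      = 9 × 148329
      = 1,334,961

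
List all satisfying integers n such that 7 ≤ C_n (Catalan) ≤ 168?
4, 5, 6
C_3=5; C_4=14; C_5=42; C_6=132; C_7=429. So valid n = 4, 5, 6.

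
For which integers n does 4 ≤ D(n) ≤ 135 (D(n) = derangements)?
4, 5

Working:
Using D(n) = (n−1)[D(n−1) + D(n−2)] with D(1)=0, D(2)=1: D(3)=2; D(4)=9; D(5)=44; D(6)=265. So valid n = 4, 5.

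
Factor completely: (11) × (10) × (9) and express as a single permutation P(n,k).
P(11,3) = 11!/(8)!

Product of 3 consecutive descending integers starting at 11: P(11,3) = 11!/8! = 990.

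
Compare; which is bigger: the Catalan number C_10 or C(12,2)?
C_10

Working:
C_10 = C(20,10)/(10+1) = 184,756/11 = 16,796; C(12,2) = 66.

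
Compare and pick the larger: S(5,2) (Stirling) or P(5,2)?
P(5,2)

Working:
S(5,2) = 2·S(4,2) + S(4,1) = 2·7 + 1 = 15; P(5,2) = 20.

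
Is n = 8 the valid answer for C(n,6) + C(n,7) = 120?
No

Reasoning: C(8,6) + C(8,7) = 28 + 8 = 36, which does not equal 120.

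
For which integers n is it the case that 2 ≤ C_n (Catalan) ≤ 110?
C_1=1; C_2=2; C_3=5; C_4=14; C_5=42; C_6=132. So valid n = 2, 3, 4, 5.

Answer: 2, 3, 4, 5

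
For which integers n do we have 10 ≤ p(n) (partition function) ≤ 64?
Tabulating p(n) via p(n) = p(n−1) + p(n−2) − p(n−5) − p(n−7) + …: p(5)=7; p(6)=11; p(7)=15; p(8)=22; p(9)=30; p(10)=42; p(11)=56; p(12)=77. So valid n = 6, 7, 8, 9, 10, 11.

Answer: 6, 7, 8, 9, 10, 11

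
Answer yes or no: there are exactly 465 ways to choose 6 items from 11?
No

Working:
C(11,6) = 462 ≠ 465.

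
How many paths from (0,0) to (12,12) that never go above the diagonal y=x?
208,012

Counted by the Catalan number C_12: C_12 = C(24,12)/(12+1) = 2,704,156/13 = 208,012.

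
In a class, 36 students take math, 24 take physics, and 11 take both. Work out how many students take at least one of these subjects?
49

Working:
|A∪B| = |A|+|B|-|A∩B| = 36+24-11 = 49.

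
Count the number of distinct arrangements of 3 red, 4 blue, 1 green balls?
280

Solution: Multinomial: 8!/(3! × 4! × 1!) = 280.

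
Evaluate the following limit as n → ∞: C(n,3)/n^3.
C(n,3) ≈ n^3/3! for large n. Limit = 1/3! = 1/6.
Final answer: 1/6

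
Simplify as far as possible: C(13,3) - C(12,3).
66
C(13,3) - C(12,3) = C(12,2) = 66.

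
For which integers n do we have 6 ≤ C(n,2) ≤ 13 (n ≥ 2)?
C(3,2)=3; C(4,2)=6; C(5,2)=10; C(6,2)=15. So valid n = 4, 5.
Final answer: 4, 5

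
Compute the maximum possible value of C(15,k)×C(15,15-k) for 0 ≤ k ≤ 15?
41,409,225

C(15,k)·C(15,15-k) = C(15,k)², maximised at the centre k = 7: C(15,7)² = 41,409,225.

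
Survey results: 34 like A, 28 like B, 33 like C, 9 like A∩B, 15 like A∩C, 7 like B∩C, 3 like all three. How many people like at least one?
67

Solution: |A∪B∪C| = 34+28+33-9-15-7+3 = 67.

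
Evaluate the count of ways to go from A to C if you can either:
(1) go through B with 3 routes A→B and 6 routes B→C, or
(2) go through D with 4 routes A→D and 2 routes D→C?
26
Route via B: 3×6=18. Route via D: 4×2=8. Total: 26.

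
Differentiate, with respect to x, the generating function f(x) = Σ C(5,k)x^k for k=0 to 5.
Σ k·C(5,k)x^(k-1) for k=1 to 5

Solution: Term-by-term differentiation gives Σ k·C(5,k)x^{k-1} for k=1 to 5.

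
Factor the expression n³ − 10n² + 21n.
n(n − 3)(n − 7)

Solution: n³ − 10n² + 21n = n(n² − 10n + 21) = n(n − 3)(n − 7).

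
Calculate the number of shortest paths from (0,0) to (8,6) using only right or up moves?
3,003

Working:
Choose 8 rights from 14 moves: C(14,8) = 3,003.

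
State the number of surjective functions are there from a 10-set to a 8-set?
Onto functions = 8! × S(10,8)
First compute S(10,8) via recurrence:
Using the Stirling recurrence: S(n,k) = k·S(n-1,k) + S(n-1,k-1)
S(10,8) = 8·S(9,8) + S(9,7)
         = 8·36 + 462
         = 288 + 462
         = 750
Then: 40320 × 750 = 30,240,000
Final answer: 30,240,000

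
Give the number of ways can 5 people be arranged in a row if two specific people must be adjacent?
48
Treat pair as unit: (5-1)! arrangements × 2 internal orders = 48.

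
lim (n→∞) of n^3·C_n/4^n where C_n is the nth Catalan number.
∞

C_n ~ 4^n/(n^(3/2)√π), so n^3·C_n/4^n ~ n^(3 − 3/2)/√π → ∞.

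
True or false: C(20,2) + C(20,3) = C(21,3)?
True

Pascal's identity C(n,k) + C(n,k+1) = C(n+1,k+1): 190 + 1,140 = 1,330 = C(21,3).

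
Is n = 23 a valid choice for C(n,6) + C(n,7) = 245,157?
No

Working:
C(23,6) + C(23,7) = 100,947 + 245,157 = 346,104, which does not equal 245,157.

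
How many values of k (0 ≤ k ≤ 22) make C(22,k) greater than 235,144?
7

Explanation: Row 22 is unimodal and symmetric about k=22/2. C(22,7)=170,544 ≤ 235,144; C(22,8)=319,770 > 235,144; by symmetry C(22,k) > 235,144 for k = 8..14. That's 14 - 8 + 1 = 7 values.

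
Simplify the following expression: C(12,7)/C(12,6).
C(n,k+1)/C(n,k) = (n−k)/(k+1). Here (12−6)/(6+1) = 6/7 = 6/7.

Answer: 6/7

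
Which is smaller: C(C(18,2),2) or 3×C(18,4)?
3×C(18,4)

Explanation: C(C(18,2),2)=11,628, 3×C(18,4)=9,180.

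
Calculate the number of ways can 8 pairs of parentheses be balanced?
1,430

Explanation: Using the Catalan number formula: C_n = C(2n, n) / (n+1)
C_8 = C(16, 8) / (8+1)
     = 12870 / 9
     = 1,430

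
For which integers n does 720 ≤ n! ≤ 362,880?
6, 7, 8, 9

Explanation: n! is strictly increasing; 6! = 720 and 9! = 362,880, so valid n = 6, 7, 8, 9.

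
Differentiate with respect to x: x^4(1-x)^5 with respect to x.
4x^3(1-x)^5 - 5x^4(1-x)^4

Product rule: 4x^{3}(1-x)^{5} + x^4·(-5)(1-x)^{4}.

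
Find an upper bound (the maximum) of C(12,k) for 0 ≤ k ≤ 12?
924

Working:
Maximum at k = 6: C(12,6) = 924.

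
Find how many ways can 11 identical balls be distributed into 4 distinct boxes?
364

Working:
C(11+4-1, 4-1) = C(14, 3) = 364.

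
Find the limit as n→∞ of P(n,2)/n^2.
1
P(n,2) = n(n-1) ≈ n^2 for large n. Limit = 1.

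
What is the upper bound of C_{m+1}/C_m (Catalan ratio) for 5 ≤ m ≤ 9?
C_{m+1}/C_m = 2(2m+1)/(m+2), which increases with m. Maximum at m = 9: 2·19/11 = 38/11.

Answer: 38/11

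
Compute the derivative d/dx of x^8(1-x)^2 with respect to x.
8x^7(1-x)^2 - 2x^8(1-x)^1

Explanation: Product rule: 8x^{7}(1-x)^{2} + x^8·(-2)(1-x)^{1}.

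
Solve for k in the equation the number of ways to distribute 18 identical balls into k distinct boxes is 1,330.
4

Reasoning: Stars and bars: the count is C(18+k−1, k−1), increasing in k. k=2: C(19,1) = 19, k=3: C(20,2) = 190, k=4: C(21,3) = 1,330 ✓. So k = 4.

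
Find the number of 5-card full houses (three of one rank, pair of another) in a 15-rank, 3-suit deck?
630
Triple rank: 15. Triple suits: C(3,3)=1. Pair rank: 14. Pair suits: C(3,2)=3. Total: 630.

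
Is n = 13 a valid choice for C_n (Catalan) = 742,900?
Yes

Reasoning: C_13 = C(26,13)/(13+1) = 10,400,600/14 = 742,900, which equals 742,900.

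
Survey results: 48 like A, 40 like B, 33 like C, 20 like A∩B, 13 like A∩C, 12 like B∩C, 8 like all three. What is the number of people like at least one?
84

Working:
|A∪B∪C| = 48+40+33-20-13-12+8 = 84.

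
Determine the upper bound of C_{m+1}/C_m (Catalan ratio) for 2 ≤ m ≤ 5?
C_{m+1}/C_m = 2(2m+1)/(m+2), which increases with m. Maximum at m = 5: 2·11/7 = 22/7.

Answer: 22/7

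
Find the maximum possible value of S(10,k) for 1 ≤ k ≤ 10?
42,525

Working:
Row S(10,k) for k = 1..10 (via S(n,k) = k·S(n−1,k) + S(n−1,k−1)): 1, 511, 9,330, 34,105, 42,525, 22,827, 5,880, 750, 45, 1. The row is unimodal; maximum at k = 5: 42,525.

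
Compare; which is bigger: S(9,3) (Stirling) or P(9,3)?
S(9,3)

Explanation: S(9,3) = 3·S(8,3) + S(8,2) = 3·966 + 127 = 3,025; P(9,3) = 504.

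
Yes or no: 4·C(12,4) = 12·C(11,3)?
Yes

Solution: Absorption identity k·C(n,k) = n·C(n-1,k-1). LHS = 4·495 = 1,980; RHS = 12·165 = 1,980.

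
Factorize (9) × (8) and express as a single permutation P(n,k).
P(9,2) = 9!/(7)!

Product of 2 consecutive descending integers starting at 9: P(9,2) = 9!/7! = 72.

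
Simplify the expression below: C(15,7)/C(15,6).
9/7

C(n,k+1)/C(n,k) = (n−k)/(k+1). Here (15−6)/(6+1) = 9/7 = 9/7.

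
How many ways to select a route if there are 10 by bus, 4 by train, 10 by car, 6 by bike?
30

Working:
By the addition principle: 10 + 4 + 10 + 6 = 30.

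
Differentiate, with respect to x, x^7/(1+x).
Quotient rule: [7x^{6}(1+x) - x^7]/(1+x)².
Final answer: (7x^6(1+x) - x^7)/(1+x)²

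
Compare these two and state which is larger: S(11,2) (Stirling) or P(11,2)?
S(11,2) = 2·S(10,2) + S(10,1) = 2·511 + 1 = 1,023; P(11,2) = 110.

Answer: S(11,2)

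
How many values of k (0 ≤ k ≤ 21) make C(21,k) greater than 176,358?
6

Solution: Row 21 is unimodal and symmetric about k=21/2. C(21,7)=116,280 ≤ 176,358; C(21,8)=203,490 > 176,358; by symmetry C(21,k) > 176,358 for k = 8..13. That's 13 - 8 + 1 = 6 values.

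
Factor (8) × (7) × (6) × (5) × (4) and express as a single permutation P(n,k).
P(8,5) = 8!/(3)!

Working:
Product of 5 consecutive descending integers starting at 8: P(8,5) = 8!/3! = 6,720.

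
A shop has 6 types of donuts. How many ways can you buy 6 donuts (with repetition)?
Stars and bars: C(6+6-1, 6) = C(11, 6) = 462.
Final answer: 462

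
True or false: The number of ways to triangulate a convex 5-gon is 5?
True

Explanation: Triangulations of a convex 5-gon are counted by the Catalan number C_3: C_3 = C(6,3)/(3+1) = 20/4 = 5.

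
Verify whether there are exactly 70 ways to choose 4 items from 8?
True

Reasoning: C(8,4) = 70.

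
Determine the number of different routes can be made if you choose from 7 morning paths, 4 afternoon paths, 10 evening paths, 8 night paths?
2,240
By the multiplication principle: 7 × 4 × 10 × 8 = 2,240.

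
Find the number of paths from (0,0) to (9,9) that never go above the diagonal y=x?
4,862
Counted by the Catalan number C_9: C_9 = C(18,9)/(9+1) = 48,620/10 = 4,862.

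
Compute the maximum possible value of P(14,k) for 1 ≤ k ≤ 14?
87,178,291,200

Reasoning: P(14,k) increases in k, so maximum at k = 14: 14! = 87,178,291,200.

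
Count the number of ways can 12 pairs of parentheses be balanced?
208,012

Reasoning: Using the Catalan number formula: C_n = C(2n, n) / (n+1)
C_12 = C(24, 12) / (12+1)
     = 2704156 / 13
     = 208,012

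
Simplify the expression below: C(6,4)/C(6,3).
3/4

C(n,k+1)/C(n,k) = (n−k)/(k+1). Here (6−3)/(3+1) = 3/4 = 3/4.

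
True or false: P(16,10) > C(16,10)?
True
P(16,10) = 29,059,430,400 and C(16,10) = 8,008; P(n,r) = r! × C(n,r) so P > C whenever r ≥ 2.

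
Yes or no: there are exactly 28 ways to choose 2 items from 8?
Yes

Reasoning: C(8,2) = 28.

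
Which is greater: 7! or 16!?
16!
7!=5,040, 16!=20,922,789,888,000. 16! > 7!.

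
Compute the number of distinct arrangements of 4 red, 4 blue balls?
70

Solution: Multinomial: 8!/(4! × 4!) = 70.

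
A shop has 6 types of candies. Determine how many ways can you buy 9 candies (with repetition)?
2,002

Explanation: Stars and bars: C(9+6-1, 9) = C(14, 9) = 2,002.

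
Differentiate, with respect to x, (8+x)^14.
Using the power rule: d/dx (8+x)^14 = 14(8+x)^{13}.

Answer: 14(8+x)^13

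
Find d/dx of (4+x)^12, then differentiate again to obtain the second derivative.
132(4+x)^10

Working:
First derivative: 12(4+x)^{11}. Second derivative: 12·11·(4+x)^{10} = 132(4+x)^{10}.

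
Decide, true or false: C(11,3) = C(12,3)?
False

Explanation: LHS = C(11,3) = 165; RHS = C(12,3) = 220. 165 ≠ 220, so the statement does not hold.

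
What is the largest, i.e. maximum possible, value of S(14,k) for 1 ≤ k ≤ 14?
63,436,373

Explanation: Row S(14,k) for k = 1..14 (via S(n,k) = k·S(n−1,k) + S(n−1,k−1)): 1, 8,191, 788,970, 10,391,745, 40,075,035, 63,436,373, 49,329,280, 20,912,320, 5,135,130, 752,752, 66,066, 3,367, 91, 1. The row is unimodal; maximum at k = 6: 63,436,373.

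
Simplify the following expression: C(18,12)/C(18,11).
7/12

Reasoning: C(n,k+1)/C(n,k) = (n−k)/(k+1). Here (18−11)/(11+1) = 7/12 = 7/12.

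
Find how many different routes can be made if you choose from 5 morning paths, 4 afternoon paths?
20

Explanation: By the multiplication principle: 5 × 4 = 20.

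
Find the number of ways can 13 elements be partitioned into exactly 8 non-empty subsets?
This equals S(13,8), the Stirling number of the 2nd kind.
Using the Stirling recurrence: S(n,k) = k·S(n-1,k) + S(n-1,k-1)
S(13,8) = 8·S(12,8) + S(12,7)
         = 8·159027 + 627396
         = 1272216 + 627396
         = 1,899,612
Final answer: 1,899,612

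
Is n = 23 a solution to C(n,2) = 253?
Yes

Solution: C(23,2) = 23·22/2! = 506/2 = 253, which equals 253.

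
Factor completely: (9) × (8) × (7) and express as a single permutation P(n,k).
Product of 3 consecutive descending integers starting at 9: P(9,3) = 9!/6! = 504.
Final answer: P(9,3) = 9!/(6)!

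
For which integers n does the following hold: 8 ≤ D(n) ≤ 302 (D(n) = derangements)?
Using D(n) = (n−1)[D(n−1) + D(n−2)] with D(1)=0, D(2)=1: D(3)=2; D(4)=9; D(5)=44; D(6)=265; D(7)=1,854. So valid n = 4, 5, 6.

Answer: 4, 5, 6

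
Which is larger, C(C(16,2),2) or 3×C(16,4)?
C(C(16,2),2)

Reasoning: C(C(16,2),2)=7,140, 3×C(16,4)=5,460.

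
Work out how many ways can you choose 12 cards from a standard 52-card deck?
206,379,406,870

Working:
C(52,12) = 206,379,406,870.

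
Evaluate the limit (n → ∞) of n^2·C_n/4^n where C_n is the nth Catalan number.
∞

Explanation: C_n ~ 4^n/(n^(3/2)√π), so n^2·C_n/4^n ~ n^(2 − 3/2)/√π → ∞.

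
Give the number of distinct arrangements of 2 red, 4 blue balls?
15

Working:
Multinomial: 6!/(2! × 4!) = 15.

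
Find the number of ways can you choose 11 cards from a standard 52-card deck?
C(52,11) = 60,403,728,840.
Final answer: 60,403,728,840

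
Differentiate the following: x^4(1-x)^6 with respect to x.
4x^3(1-x)^6 - 6x^4(1-x)^5
Product rule: 4x^{3}(1-x)^{6} + x^4·(-6)(1-x)^{5}.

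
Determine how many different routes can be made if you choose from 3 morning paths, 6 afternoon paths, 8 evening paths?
By the multiplication principle: 3 × 6 × 8 = 144.

Answer: 144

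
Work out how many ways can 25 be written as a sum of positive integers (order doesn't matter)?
1,958

Working:
Pentagonal recurrence p(n) = p(n−1) + p(n−2) − p(n−5) − p(n−7) + …: p(25) = p(24) + p(23) − p(20) − p(18) + p(13) + p(10) − p(3) = 1,575 + 1,255 − 627 − 385 + 101 + 42 − 3 = 1,958.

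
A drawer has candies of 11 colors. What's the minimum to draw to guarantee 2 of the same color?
12

Explanation: Worst case: 1 of each = 11. One more: 12.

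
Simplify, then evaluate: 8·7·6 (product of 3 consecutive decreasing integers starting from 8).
This is P(8,3) = 8!/(5)! = 336.

Answer: 336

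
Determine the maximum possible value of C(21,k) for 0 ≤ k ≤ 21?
352,716

Explanation: Maximum at k = 10 or k = 11: C(21,10) = 352,716.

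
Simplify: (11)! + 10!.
43,545,600

Solution: (11)! + 10! = (11)·10! + 10! = (11+1)·10! = 12·10! = 43,545,600.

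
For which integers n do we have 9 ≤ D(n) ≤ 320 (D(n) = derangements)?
4, 5, 6

Explanation: Using D(n) = (n−1)[D(n−1) + D(n−2)] with D(1)=0, D(2)=1: D(3)=2; D(4)=9; D(5)=44; D(6)=265; D(7)=1,854. So valid n = 4, 5, 6.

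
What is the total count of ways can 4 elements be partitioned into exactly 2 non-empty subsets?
7

This equals S(4,2), the Stirling number of the 2nd kind.
Using the Stirling recurrence: S(n,k) = k·S(n-1,k) + S(n-1,k-1)
S(4,2) = 2·S(3,2) + S(3,1)
         = 2·3 + 1
         = 6 + 1
         = 7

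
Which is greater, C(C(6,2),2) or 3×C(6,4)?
C(C(6,2),2)

Solution: C(C(6,2),2)=105, 3×C(6,4)=45.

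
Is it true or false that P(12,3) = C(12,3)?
P(12,3) = 1,320 but C(12,3) = 220; they differ by a factor of 3! = 6, so the statement does not hold.

Answer: False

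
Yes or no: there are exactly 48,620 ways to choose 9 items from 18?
Yes

Reasoning: C(18,9) = 48,620.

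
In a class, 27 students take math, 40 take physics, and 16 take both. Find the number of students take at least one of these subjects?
51

Explanation: |A∪B| = |A|+|B|-|A∩B| = 27+40-16 = 51.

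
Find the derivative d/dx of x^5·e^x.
(5x^4 + x^5)e^x

Explanation: Product rule: d/dx[x^5]·e^x + x^5·d/dx[e^x] = 5x^{4}e^x + x^5e^x.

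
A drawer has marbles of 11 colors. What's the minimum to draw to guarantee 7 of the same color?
Worst case: 6 of each = 66. One more: 67.
Final answer: 67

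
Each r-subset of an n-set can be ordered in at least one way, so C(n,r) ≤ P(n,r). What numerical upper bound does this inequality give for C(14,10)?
3,632,428,800
P(14,10) = 14·13·12·11·10·9·8·7·6·5 = 3,632,428,800, so C(14,10) ≤ 3,632,428,800. (The bound is loose by a factor of 10! = 3,628,800: C(14,10) = 3,632,428,800/3,628,800 = 1,001.)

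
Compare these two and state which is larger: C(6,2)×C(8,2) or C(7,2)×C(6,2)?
C(6,2)×C(8,2)
C(6,2)×C(8,2)=420, C(7,2)×C(6,2)=315.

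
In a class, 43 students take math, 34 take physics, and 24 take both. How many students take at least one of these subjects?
53

Explanation: |A∪B| = |A|+|B|-|A∩B| = 43+34-24 = 53.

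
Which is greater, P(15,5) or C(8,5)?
P(15,5)=360,360, C(8,5)=56.
Final answer: P(15,5)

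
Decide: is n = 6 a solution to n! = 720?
6! = 6·5! = 6·120 = 720, which equals 720.
Final answer: Yes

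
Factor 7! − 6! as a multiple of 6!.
6 × 6! = 4,320

Solution: 7! − 6! = 7·6! − 6! = (7 − 1)·6! = 6 × 6! = 4,320.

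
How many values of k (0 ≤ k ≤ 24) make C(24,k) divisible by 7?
9

Reasoning: Checking C(24,k) mod 7 for k = 0..24: divisible at k = 4, 5, 6, 11, 12, 13, 18, 19, 20. That's 9 values.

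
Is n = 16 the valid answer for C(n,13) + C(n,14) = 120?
No
C(16,13) + C(16,14) = 560 + 120 = 680, which does not equal 120.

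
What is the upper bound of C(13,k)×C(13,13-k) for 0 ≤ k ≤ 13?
2,944,656

Working:
C(13,k)·C(13,13-k) = C(13,k)², maximised at the centre k = 6: C(13,6)² = 2,944,656.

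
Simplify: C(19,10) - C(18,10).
48,620

Working:
C(19,10) - C(18,10) = C(18,9) = 48,620.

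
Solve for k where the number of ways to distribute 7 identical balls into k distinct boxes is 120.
4
Stars and bars: the count is C(7+k−1, k−1), increasing in k. k=2: C(8,1) = 8, k=3: C(9,2) = 36, k=4: C(10,3) = 120 ✓. So k = 4.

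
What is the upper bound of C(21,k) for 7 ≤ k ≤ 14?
352,716

Explanation: C(21,k) is maximised at the centre of the row: C(21,10) = 352,716.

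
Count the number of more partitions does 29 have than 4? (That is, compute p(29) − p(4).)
4,560

Reasoning: Pentagonal recurrence p(n) = p(n−1) + p(n−2) − p(n−5) − p(n−7) + …: p(29) = p(28) + p(27) − p(24) − p(22) + p(17) + p(14) − p(7) − p(3) = 3,718 + 3,010 − 1,575 − 1,002 + 297 + 135 − 15 − 3 = 4,565.
p(4) = p(3) + p(2) = 3 + 2 = 5.
Difference = 4,565 − 5 = 4,560.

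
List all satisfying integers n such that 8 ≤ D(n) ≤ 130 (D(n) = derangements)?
4, 5

Using D(n) = (n−1)[D(n−1) + D(n−2)] with D(1)=0, D(2)=1: D(3)=2; D(4)=9; D(5)=44; D(6)=265. So valid n = 4, 5.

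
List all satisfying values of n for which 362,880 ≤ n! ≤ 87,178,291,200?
9, 10, 11, 12, 13, 14

Working:
n! is strictly increasing; 9! = 362,880 and 14! = 87,178,291,200, so valid n = 9, 10, 11, 12, 13, 14.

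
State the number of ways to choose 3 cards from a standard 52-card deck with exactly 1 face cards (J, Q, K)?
12 face cards and 40 non-face cards: C(12,1) × C(40,2) = 12 × 780 = 9,360.
Final answer: 9,360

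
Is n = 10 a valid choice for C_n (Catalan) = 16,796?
C_10 = C(20,10)/(10+1) = 184,756/11 = 16,796, which equals 16,796.
Final answer: Yes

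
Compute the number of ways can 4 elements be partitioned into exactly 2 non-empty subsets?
7

Explanation: This equals S(4,2), the Stirling number of the 2nd kind.
Using the Stirling recurrence: S(n,k) = k·S(n-1,k) + S(n-1,k-1)
S(4,2) = 2·S(3,2) + S(3,1)
         = 2·3 + 1
         = 6 + 1
         = 7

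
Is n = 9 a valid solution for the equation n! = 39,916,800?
No

Explanation: 9! = 9·8! = 9·40,320 = 362,880, which does not equal 39,916,800.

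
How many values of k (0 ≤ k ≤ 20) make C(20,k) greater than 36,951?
9

Reasoning: Row 20 is unimodal and symmetric about k=20/2. C(20,5)=15,504 ≤ 36,951; C(20,6)=38,760 > 36,951; by symmetry C(20,k) > 36,951 for k = 6..14. That's 14 - 6 + 1 = 9 values.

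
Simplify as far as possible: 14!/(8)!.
This equals 14×13×...×9 = 2,162,160.
Final answer: 2,162,160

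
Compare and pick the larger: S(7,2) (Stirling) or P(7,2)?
S(7,2) = 2·S(6,2) + S(6,1) = 2·31 + 1 = 63; P(7,2) = 42.
Final answer: S(7,2)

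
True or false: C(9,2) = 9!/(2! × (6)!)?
False

The correct denominator is 2!×7!, giving C(9,2) = 36; the stated RHS is 9!/(2!×6!) = 252 ≠ 36, so the statement does not hold.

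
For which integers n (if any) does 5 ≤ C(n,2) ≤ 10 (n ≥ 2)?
4, 5

Reasoning: C(3,2)=3; C(4,2)=6; C(5,2)=10; C(6,2)=15. So valid n = 4, 5.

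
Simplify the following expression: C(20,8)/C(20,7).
13/8

Working:
C(n,k+1)/C(n,k) = (n−k)/(k+1). Here (20−7)/(7+1) = 13/8 = 13/8.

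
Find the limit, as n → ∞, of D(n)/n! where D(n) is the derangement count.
1/e

D(n)/n! → 1/e ≈ 0.3679 as n → ∞.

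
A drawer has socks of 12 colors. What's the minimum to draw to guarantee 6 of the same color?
61

Reasoning: Worst case: 5 of each = 60. One more: 61.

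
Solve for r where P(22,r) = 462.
2

P(22,r) = 22·21·…·(22−r+1), a product of r factors. Multiplying down from 22: 22 = 22; 22·21 = 462 ✓ (2 factors). So r = 2.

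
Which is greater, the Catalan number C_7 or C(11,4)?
C_7

C_7 = C(14,7)/(7+1) = 3,432/8 = 429; C(11,4) = 330.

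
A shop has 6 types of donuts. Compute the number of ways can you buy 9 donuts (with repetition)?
2,002

Working:
Stars and bars: C(9+6-1, 9) = C(14, 9) = 2,002.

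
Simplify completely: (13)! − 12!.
5,748,019,200

Reasoning: (13)! − 12! = (13)·12! − 12! = (13−1)·12! = 12·12! = 5,748,019,200.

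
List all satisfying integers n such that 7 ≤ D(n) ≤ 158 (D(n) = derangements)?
4, 5

Reasoning: Using D(n) = (n−1)[D(n−1) + D(n−2)] with D(1)=0, D(2)=1: D(3)=2; D(4)=9; D(5)=44; D(6)=265. So valid n = 4, 5.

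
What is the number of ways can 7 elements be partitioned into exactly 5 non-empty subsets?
140

Solution: This equals S(7,5), the Stirling number of the 2nd kind.
Using the Stirling recurrence: S(n,k) = k·S(n-1,k) + S(n-1,k-1)
S(7,5) = 5·S(6,5) + S(6,4)
         = 5·15 + 65
         = 75 + 65
         = 140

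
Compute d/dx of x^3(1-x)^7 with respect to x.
Product rule: 3x^{2}(1-x)^{7} + x^3·(-7)(1-x)^{6}.
Final answer: 3x^2(1-x)^7 - 7x^3(1-x)^6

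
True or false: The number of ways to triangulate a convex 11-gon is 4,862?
True

Working:
Triangulations of a convex 11-gon are counted by the Catalan number C_9: C_9 = C(18,9)/(9+1) = 48,620/10 = 4,862.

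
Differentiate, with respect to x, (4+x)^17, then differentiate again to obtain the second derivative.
272(4+x)^15

Solution: First derivative: 17(4+x)^{16}. Second derivative: 17·16·(4+x)^{15} = 272(4+x)^{15}.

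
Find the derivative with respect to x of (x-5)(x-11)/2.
d/dx[(x-5)(x-11)] = (x-11) + (x-5) = 2x - 16. Dividing by 2 gives (2x - 16)/2.

Answer: (2x - 16)/2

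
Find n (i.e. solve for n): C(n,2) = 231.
C(n,2) = n(n−1)/2! is increasing in n, and n(n−1) = 2!·231 = 462 ≈ (n−0.5)^2 gives n ≈ 22.0. Check: C(20,2) = 190, C(21,2) = 210, C(22,2) = 231 ✓. So n = 22.
Final answer: 22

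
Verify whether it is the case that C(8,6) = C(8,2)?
True

Reasoning: Symmetry C(n,k) = C(n,n-k): C(8,6) = 28 and C(8,2) = 28. Both sides agree, so the statement holds.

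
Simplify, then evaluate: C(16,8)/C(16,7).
9/8

C(n,k+1)/C(n,k) = (n−k)/(k+1). Here (16−7)/(7+1) = 9/8 = 9/8.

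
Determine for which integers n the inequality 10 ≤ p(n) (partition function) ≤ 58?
6, 7, 8, 9, 10, 11

Solution: Tabulating p(n) via p(n) = p(n−1) + p(n−2) − p(n−5) − p(n−7) + …: p(5)=7; p(6)=11; p(7)=15; p(8)=22; p(9)=30; p(10)=42; p(11)=56; p(12)=77. So valid n = 6, 7, 8, 9, 10, 11.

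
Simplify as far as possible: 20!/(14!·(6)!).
38,760
This is C(20,14) = 38,760.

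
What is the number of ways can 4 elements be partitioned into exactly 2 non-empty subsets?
This equals S(4,2), the Stirling number of the 2nd kind.
Using the Stirling recurrence: S(n,k) = k·S(n-1,k) + S(n-1,k-1)
S(4,2) = 2·S(3,2) + S(3,1)
         = 2·3 + 1
         = 6 + 1
         = 7
Final answer: 7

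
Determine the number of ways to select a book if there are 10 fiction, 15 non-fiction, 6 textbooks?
31

By the addition principle: 10 + 15 + 6 = 31.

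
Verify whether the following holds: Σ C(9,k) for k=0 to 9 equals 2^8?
False
Binomial theorem: Σ C(9,k) = (1+1)^9 = 2^9 = 512; RHS 2^8 = 256.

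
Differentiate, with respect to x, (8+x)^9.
9(8+x)^8

Solution: Using the power rule: d/dx (8+x)^9 = 9(8+x)^{8}.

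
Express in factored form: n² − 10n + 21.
(n − 3)(n − 7)

Seek roots whose sum is 10 and product is 21: (3, 7). So n² − 10n + 21 = (n − 3)(n − 7).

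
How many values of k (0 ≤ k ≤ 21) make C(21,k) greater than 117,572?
6

Solution: Row 21 is unimodal and symmetric about k=21/2. C(21,7)=116,280 ≤ 117,572; C(21,8)=203,490 > 117,572; by symmetry C(21,k) > 117,572 for k = 8..13. That's 13 - 8 + 1 = 6 values.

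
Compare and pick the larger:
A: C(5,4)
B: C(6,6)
A=C(5,4)=5, B=C(6,6)=1.

Answer: A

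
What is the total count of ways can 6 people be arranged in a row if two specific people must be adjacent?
Treat pair as unit: (6-1)! arrangements × 2 internal orders = 240.

Answer: 240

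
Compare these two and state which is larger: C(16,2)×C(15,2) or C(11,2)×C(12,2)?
C(16,2)×C(15,2)

Explanation: C(16,2)×C(15,2)=12,600, C(11,2)×C(12,2)=3,630.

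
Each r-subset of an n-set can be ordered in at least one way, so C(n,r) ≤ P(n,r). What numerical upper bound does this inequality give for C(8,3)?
336

Explanation: P(8,3) = 8·7·6 = 336, so C(8,3) ≤ 336. (The bound is loose by a factor of 3! = 6: C(8,3) = 336/6 = 56.)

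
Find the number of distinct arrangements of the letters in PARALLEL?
3,360

Reasoning: Word has 8 letters (P=1, A=2, R=1, L=3, E=1). Arrangements: 8!/Π(k!) = 3,360.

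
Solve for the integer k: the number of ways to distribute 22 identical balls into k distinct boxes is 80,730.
6

Stars and bars: the count is C(22+k−1, k−1), increasing in k. k=4: C(25,3) = 2,300, k=5: C(26,4) = 14,950, k=6: C(27,5) = 80,730 ✓. So k = 6.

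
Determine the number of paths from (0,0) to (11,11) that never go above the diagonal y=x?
58,786

Reasoning: Counted by the Catalan number C_11: C_11 = C(22,11)/(11+1) = 705,432/12 = 58,786.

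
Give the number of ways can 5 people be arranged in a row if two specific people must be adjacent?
48

Working:
Treat pair as unit: (5-1)! arrangements × 2 internal orders = 48.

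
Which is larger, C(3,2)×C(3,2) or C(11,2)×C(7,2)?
C(11,2)×C(7,2)

Reasoning: C(3,2)×C(3,2)=9, C(11,2)×C(7,2)=1,155.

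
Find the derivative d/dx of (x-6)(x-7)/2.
d/dx[(x-6)(x-7)] = (x-7) + (x-6) = 2x - 13. Dividing by 2 gives (2x - 13)/2.
Final answer: (2x - 13)/2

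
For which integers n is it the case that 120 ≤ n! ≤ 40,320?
5, 6, 7, 8

Explanation: n! is strictly increasing; 5! = 120 and 8! = 40,320, so valid n = 5, 6, 7, 8.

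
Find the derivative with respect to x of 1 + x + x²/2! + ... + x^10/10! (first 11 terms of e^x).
1 + x + x²/2! + ... + x^9/9!
Differentiating term by term gives the first 10 terms of e^x.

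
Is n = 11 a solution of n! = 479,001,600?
No
11! = 11·10! = 11·3,628,800 = 39,916,800, which does not equal 479,001,600.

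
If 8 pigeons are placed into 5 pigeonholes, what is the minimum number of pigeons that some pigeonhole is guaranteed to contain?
Pigeonhole: ⌈8/5⌉ = 2.
Final answer: 2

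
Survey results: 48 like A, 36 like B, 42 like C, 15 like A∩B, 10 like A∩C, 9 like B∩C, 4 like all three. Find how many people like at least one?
96

Explanation: |A∪B∪C| = 48+36+42-15-10-9+4 = 96.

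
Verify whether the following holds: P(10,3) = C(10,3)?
False
P(10,3) = 720 but C(10,3) = 120; they differ by a factor of 3! = 6, so the statement does not hold.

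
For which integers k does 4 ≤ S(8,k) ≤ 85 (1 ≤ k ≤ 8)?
7

Solution: S(8,1)=1; S(8,2)=127; S(8,3)=966; S(8,4)=1,701; S(8,5)=1,050; S(8,6)=266; S(8,7)=28; S(8,8)=1. So valid k = 7.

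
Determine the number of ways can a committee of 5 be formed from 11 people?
462
C(11,5) = 11! / (5! × (11-5)!)
         = 11! / (5! × 6!)
         = 462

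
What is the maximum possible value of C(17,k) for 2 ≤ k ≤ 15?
24,310

Explanation: C(17,k) is maximised at the centre of the row: C(17,8) = 24,310.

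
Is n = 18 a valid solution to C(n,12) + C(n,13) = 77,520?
C(18,12) + C(18,13) = 18,564 + 8,568 = 27,132, which does not equal 77,520.
Final answer: No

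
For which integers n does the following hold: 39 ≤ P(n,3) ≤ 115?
5

Reasoning: P(4,3)=24; P(5,3)=60; P(6,3)=120. So valid n = 5.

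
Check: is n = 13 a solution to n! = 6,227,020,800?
Yes

13! = 13·12! = 13·479,001,600 = 6,227,020,800, which equals 6,227,020,800.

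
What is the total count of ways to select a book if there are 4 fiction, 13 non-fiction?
17

By the addition principle: 4 + 13 = 17.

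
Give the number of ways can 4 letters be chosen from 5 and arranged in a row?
120

Working:
P(5,4) = 5!/(5-4)! = 120.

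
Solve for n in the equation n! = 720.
6

Explanation: n! is strictly increasing. 4! = 24, 5! = 120, 6! = 720 ✓. So n = 6.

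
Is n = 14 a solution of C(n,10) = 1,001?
Yes

Explanation: C(14,10) = 14·13·12·11·10·9·8·7·6·5/10! = 3,632,428,800/3,628,800 = 1,001, which equals 1,001.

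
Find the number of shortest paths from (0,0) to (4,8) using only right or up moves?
495

Solution: Choose 4 rights from 12 moves: C(12,4) = 495.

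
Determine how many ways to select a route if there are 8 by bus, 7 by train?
15

Explanation: By the addition principle: 8 + 7 = 15.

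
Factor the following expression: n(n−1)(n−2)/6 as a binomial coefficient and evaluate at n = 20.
C(n,3); C(20,3) = 1,140

n(n−1)(n−2)/6 = n!/(3!(n−3)!) = C(n,3). At n = 20: C(20,3) = 1,140.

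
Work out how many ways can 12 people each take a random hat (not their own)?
Using D(n) = (n-1)[D(n-1) + D(n-2)]:
D(12) = (12-1) × [D(11) + D(10)]
      = 11 × [14684570 + 1334961]
      = 11 × 16019531
      = 176,214,841
Final answer: 176,214,841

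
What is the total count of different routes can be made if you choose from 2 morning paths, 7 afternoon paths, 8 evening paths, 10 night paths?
1,120

Explanation: By the multiplication principle: 2 × 7 × 8 × 10 = 1,120.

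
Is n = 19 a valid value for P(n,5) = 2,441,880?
No

Solution: P(19,5) = 19·18·17·16·15 = 1,395,360, which does not equal 2,441,880.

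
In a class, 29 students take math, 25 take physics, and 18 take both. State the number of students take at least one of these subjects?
36

Solution: |A∪B| = |A|+|B|-|A∩B| = 29+25-18 = 36.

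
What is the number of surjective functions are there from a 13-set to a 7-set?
28,805,736,960

Onto functions = 7! × S(13,7)
First compute S(13,7) via recurrence:
Using the Stirling recurrence: S(n,k) = k·S(n-1,k) + S(n-1,k-1)
S(13,7) = 7·S(12,7) + S(12,6)
         = 7·627396 + 1323652
         = 4391772 + 1323652
         = 5,715,424
Then: 5040 × 5715424 = 28,805,736,960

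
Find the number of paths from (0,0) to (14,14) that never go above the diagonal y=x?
2,674,440
Counted by the Catalan number C_14: C_14 = C(28,14)/(14+1) = 40,116,600/15 = 2,674,440.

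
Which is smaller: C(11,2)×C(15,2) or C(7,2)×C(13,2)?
C(7,2)×C(13,2)

Explanation: C(11,2)×C(15,2)=5,775, C(7,2)×C(13,2)=1,638.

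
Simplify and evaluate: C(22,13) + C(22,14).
817,190

Reasoning: By Pascal's identity: C(23,14) = 817,190.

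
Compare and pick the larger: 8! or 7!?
8!

Explanation: 8!=40,320, 7!=5,040. 8! > 7!.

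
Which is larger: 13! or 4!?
13!

Solution: 13!=6,227,020,800, 4!=24. 13! > 4!.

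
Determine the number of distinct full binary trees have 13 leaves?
208,012

Reasoning: Using the Catalan number formula: C_n = C(2n, n) / (n+1)
C_12 = C(24, 12) / (12+1)
     = 2704156 / 13
     = 208,012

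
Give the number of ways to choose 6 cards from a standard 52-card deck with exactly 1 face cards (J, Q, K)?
7,896,096

Solution: 12 face cards and 40 non-face cards: C(12,1) × C(40,5) = 12 × 658,008 = 7,896,096.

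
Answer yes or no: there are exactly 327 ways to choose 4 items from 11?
No

Solution: C(11,4) = 330 ≠ 327.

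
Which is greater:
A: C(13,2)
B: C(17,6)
B

Solution: A=C(13,2)=78, B=C(17,6)=12,376.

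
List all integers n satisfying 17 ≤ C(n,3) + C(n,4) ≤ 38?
6

Reasoning: C(5,3)+C(5,4)=15; C(6,3)+C(6,4)=35; C(7,3)+C(7,4)=70. So valid n = 6.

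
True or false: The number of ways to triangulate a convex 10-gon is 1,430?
True

Explanation: Triangulations of a convex 10-gon are counted by the Catalan number C_8: C_8 = C(16,8)/(8+1) = 12,870/9 = 1,430.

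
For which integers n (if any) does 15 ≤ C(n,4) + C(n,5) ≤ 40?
6

C(5,4)+C(5,5)=6; C(6,4)+C(6,5)=21; C(7,4)+C(7,5)=56. So valid n = 6.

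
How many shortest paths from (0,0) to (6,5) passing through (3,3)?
200

Explanation: To (3,3): C(6,3)=20. From there: C(5,3)=10. Total: 200.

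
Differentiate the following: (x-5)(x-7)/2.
(2x - 12)/2
d/dx[(x-5)(x-7)] = (x-7) + (x-5) = 2x - 12. Dividing by 2 gives (2x - 12)/2.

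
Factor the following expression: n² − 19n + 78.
(n − 6)(n − 13)

Working:
Seek roots whose sum is 19 and product is 78: (6, 13). So n² − 19n + 78 = (n − 6)(n − 13).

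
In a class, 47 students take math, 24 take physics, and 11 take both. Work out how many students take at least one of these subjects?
60
|A∪B| = |A|+|B|-|A∩B| = 47+24-11 = 60.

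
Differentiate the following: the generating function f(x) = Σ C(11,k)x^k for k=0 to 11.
Σ k·C(11,k)x^(k-1) for k=1 to 11

Explanation: Term-by-term differentiation gives Σ k·C(11,k)x^{k-1} for k=1 to 11.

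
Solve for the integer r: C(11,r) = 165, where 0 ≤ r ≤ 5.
3
C(11,r) is increasing for 0 ≤ r ≤ 5. Stepping up (C(11,r+1) = C(11,r)·(11−r)/(r+1)): C(11,1) = 11, C(11,2) = 55, C(11,3) = 165 ✓. So r = 3.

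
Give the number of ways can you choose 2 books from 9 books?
36

Explanation: C(9,2) = 9! / (2! × (9-2)!)
         = 9! / (2! × 7!)
         = 36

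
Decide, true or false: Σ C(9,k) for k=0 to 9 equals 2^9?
True

Binomial theorem: Σ C(9,k) = (1+1)^9 = 2^9 = 512; RHS 2^9 = 512.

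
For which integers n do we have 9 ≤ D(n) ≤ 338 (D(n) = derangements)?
Using D(n) = (n−1)[D(n−1) + D(n−2)] with D(1)=0, D(2)=1: D(3)=2; D(4)=9; D(5)=44; D(6)=265; D(7)=1,854. So valid n = 4, 5, 6.
Final answer: 4, 5, 6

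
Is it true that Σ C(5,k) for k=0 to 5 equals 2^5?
Binomial theorem: Σ C(5,k) = (1+1)^5 = 2^5 = 32; RHS 2^5 = 32.

Answer: True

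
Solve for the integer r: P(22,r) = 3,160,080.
5

P(22,r) = 22·21·…·(22−r+1), a product of r factors. Multiplying down from 22: 22 = 22; 22·21 = 462; 22·21·20 = 9,240; 22·21·20·19 = 175,560; 22·21·20·19·18 = 3,160,080 ✓ (5 factors). So r = 5.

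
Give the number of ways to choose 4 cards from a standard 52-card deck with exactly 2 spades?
57,798
13 spades and 39 non-spades: C(13,2) × C(39,2) = 78 × 741 = 57,798.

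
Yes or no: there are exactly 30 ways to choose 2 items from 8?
C(8,2) = 28 ≠ 30.
Final answer: No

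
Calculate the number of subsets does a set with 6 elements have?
64

Solution: Each element can be included or excluded: 2^6 = 64.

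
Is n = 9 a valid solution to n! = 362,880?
9! = 9·8! = 9·40,320 = 362,880, which equals 362,880.

Answer: Yes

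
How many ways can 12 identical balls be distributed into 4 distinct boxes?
455

Solution: C(12+4-1, 4-1) = C(15, 3) = 455.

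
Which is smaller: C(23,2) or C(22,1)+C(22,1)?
C(22,1)+C(22,1)

Explanation: C(23,2)=253; C(22,1)+C(22,1)=22+22=44.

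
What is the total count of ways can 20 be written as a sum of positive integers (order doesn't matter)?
Pentagonal recurrence p(n) = p(n−1) + p(n−2) − p(n−5) − p(n−7) + …: p(20) = p(19) + p(18) − p(15) − p(13) + p(8) + p(5) = 490 + 385 − 176 − 101 + 22 + 7 = 627.

Answer: 627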